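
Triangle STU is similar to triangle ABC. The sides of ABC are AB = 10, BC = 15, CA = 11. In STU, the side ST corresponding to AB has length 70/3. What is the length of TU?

k = 70/3/10 = 7/3. TU = 7/3 * 15 = 35.

35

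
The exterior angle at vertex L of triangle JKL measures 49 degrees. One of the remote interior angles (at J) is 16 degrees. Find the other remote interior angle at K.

The exterior angle theorem states that an exterior angle equals the sum of the two non-adjacent interior angles.
So 49 = 16 + angle K, which gives angle K = 49 - 16 = 33 degrees.

33 degrees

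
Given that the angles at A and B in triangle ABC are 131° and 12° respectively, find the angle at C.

angle C = 180 - 131 - 12 = 37 degrees.

37 degrees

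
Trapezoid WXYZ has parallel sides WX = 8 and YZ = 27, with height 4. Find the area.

Area of a trapezoid = (base1 + base2) * height / 2
Area = (8 + 27) * 4 / 2
Area = 35 * 4 / 2
Area = 140 / 2
Area = 70

70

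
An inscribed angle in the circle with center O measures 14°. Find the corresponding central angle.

By the inscribed angle theorem, the central angle is twice the inscribed angle.
Central angle = 2 × 14° = 28°

28°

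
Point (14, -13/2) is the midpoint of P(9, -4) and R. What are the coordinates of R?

Using the midpoint formula: M = ((x1 + x2)/2, (y1 + y2)/2)
We know M = (14, -13/2) and P = (9, -4)
For x: 14 = (9 + x2)/2, so x2 = 2*14 - 9 = 19
For y: -13/2 = (-4 + y2)/2, so y2 = 2*-13/2 - -4 = -9
R = (19, -9)

(19, -9)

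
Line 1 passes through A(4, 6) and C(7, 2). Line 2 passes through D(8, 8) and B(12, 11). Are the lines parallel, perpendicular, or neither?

Slope of line 1: m1 = (2 - 6)/(7 - 4) = -4/3 = -4/3
Slope of line 2: m2 = (11 - 8)/(12 - 8) = 3/4 = 3/4
m1 * m2 = -1, so perpendicular.

Perpendicular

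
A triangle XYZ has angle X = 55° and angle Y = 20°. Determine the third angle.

By the triangle angle sum property, the three interior angles of any triangle add up to 180°.
We know angle X = 55° and angle Y = 20°, so their sum is 75°.
Therefore angle Z = 180° - 75° = 105°.

105 degrees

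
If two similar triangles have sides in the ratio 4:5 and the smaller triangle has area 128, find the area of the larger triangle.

For similar figures, the area ratio equals the square of the side ratio.
Side ratio (the smaller triangle to the larger triangle) = 4:5, so area ratio = 4^2:5^2 = 16:25.
If the area of the smaller triangle is 128, then the area of the larger triangle = 128 * (25/16) = 200.

200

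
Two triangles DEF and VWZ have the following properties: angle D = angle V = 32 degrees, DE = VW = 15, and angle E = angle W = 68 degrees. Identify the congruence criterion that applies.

The given information matches ASA: Two pairs of corresponding angles and the included side are equal (Angle-Side-Angle).

ASA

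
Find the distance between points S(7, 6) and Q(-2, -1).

The horizontal distance is |-2 - 7| = 9 and the vertical distance is |-1 - 6| = 7.
By the Pythagorean theorem, d = sqrt(9^2 + 7^2) = sqrt(130).

sqrt(130)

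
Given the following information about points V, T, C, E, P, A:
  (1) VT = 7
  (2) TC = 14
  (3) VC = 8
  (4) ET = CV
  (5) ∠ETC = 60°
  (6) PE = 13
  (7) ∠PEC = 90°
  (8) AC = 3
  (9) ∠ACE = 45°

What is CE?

From the given relations: ET = CV = 8.
Step 1: By the law of cosines on triangle CTE: CE² = 14² + 8² − 2·14·8·cos(60°) = 148, so CE = 2·√37.

Therefore, the length of CE = 2·√37.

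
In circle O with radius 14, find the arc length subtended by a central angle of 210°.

The full circumference is 2πr = 2π(14) = 28*pi.
The arc spans 210° out of 360°, which is a fraction of 7/12.
Arc length = 28*pi × 7/12 = 49*pi/3.

49*pi/3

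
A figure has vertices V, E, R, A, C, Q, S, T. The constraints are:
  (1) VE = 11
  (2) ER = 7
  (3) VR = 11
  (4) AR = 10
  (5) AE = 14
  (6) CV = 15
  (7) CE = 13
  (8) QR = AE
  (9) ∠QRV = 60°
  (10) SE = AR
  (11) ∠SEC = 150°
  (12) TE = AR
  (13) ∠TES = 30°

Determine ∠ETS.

From the given relations: TE = AR = 10; SE = AR = 10.
Step 1: By the law of cosines on triangle TES: TS² = 10² + 10² − 2·10·10·cos(30°) = 26.79, so TS ≈ 5.18.
Step 2: By the inverse law of cosines on triangle ETS: cos(∠ETS) = (10² + 5.18² − 10²) / (2·10·5.18) = 26.79/103.53 = 0.2588, so ∠ETS = 75°.

Therefore, the measure of angle ∠ETS = 75°.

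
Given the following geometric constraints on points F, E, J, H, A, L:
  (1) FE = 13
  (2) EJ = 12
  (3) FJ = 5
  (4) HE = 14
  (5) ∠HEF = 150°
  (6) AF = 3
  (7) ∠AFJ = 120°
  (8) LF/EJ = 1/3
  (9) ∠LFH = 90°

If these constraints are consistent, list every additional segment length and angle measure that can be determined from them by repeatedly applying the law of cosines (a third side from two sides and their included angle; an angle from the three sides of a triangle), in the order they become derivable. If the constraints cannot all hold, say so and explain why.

The constraints are consistent. Derivable facts, in order:
After 1 step:
- FH ≈ 26.08
- JA = 7
- ∠EFJ = 67.38°
- ∠EJF = 90°
- ∠FEJ = 22.62°
After 2 steps:
- HL ≈ 26.39
- ∠AJF = 21.79°
- ∠EFH = 15.57°
- ∠EHF = 14.43°
- ∠FAJ = 38.21°
After 3 steps:
- ∠FHL = 8.72°
- ∠FLH = 81.28°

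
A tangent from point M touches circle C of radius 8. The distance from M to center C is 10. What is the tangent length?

The tangent, radius, and line from the external point to the center form a right triangle.
The right angle is where the tangent meets the radius.
By the Pythagorean theorem: tangent² + 8² = 10²
tangent² = 100 - 64 = 36
tangent = 6

6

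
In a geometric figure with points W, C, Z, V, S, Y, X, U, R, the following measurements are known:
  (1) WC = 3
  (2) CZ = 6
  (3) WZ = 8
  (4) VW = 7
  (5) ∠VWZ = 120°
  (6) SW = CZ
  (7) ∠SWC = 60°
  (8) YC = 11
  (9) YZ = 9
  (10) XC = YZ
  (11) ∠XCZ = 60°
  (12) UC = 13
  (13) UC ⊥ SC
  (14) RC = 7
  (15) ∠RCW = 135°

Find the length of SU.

From the given relations: SW = CZ = 6.
Step 1: By the law of cosines on triangle CWS: CS² = 3² + 6² − 2·3·6·cos(60°) = 27, so CS = 3·√3.
Step 2: By the law of cosines on triangle SCU: SU² = (3·√3)² + 13² − 2·3·√3·13·cos(90°) = 196, so SU = 14.

Therefore, the length of SU = 14.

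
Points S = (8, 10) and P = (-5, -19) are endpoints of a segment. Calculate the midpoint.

The midpoint is the average of the coordinates:
x: (8 + -5)/2 = 3/2
y: (10 + -19)/2 = -9/2
Midpoint = (3/2, -9/2)

(3/2, -9/2)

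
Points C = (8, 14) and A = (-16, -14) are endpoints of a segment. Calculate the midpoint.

M = ((x₁ + x₂)/2, (y₁ + y₂)/2)
= ((8 + -16)/2, (14 + -14)/2)
= (-8/2, 0/2) = (-4, 0)

(-4, 0)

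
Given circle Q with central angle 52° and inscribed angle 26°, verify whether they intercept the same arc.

By the inscribed angle theorem, if both angles subtend the same arc, the inscribed angle must be half the central angle.
Half of 52° = 26°, which equals the given inscribed angle of 26°.
Therefore, yes, they correspond to the same arc.

Yes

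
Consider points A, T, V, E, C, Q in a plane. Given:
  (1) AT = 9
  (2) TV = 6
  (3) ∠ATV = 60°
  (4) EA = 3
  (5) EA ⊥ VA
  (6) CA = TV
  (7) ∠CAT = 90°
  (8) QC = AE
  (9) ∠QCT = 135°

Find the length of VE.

Step 1: By the law of cosines on triangle VTA: VA² = 6² + 9² − 2·6·9·cos(60°) = 63, so VA = 3·√7.
Step 2: By the law of cosines on triangle VAE: VE² = (3·√7)² + 3² − 2·3·√7·3·cos(90°) = 72, so VE = 6·√2.

Therefore, the length of VE = 6·√2.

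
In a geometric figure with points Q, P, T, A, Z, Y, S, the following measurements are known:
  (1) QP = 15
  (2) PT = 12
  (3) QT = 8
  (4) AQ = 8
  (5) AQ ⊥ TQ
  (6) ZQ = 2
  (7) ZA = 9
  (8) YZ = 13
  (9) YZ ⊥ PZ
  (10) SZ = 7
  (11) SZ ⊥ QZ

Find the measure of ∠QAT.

Step 1: By the law of cosines on triangle AQT: AT² = 8² + 8² − 2·8·8·cos(90°) = 128, so AT = 8·√2.
Step 2: By the inverse law of cosines on triangle QAT: cos(∠QAT) = (8² + (8·√2)² − 8²) / (2·8·8·√2) = 128/181.02 = 0.7071, so ∠QAT = 45°.

Therefore, the measure of angle ∠QAT = 45°.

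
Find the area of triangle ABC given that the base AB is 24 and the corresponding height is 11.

Area = (1/2)(24)(11) = 132

132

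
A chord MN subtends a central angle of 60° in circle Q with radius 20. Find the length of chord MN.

Chord = 2(20) sin(30°) = 20

20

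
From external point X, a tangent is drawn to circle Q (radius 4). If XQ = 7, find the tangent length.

tangent = √(d² - r²) = √(7² - 4²) = √(49 - 16) = √33 = sqrt(33)

sqrt(33)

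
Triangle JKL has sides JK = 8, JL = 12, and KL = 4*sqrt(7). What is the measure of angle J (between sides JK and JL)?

When all three sides of a triangle are known, the law of cosines can be rearranged to find any angle.
cos(C) = (a² + b² - c²) / (2ab) gives cos(J) = 1/2.
Taking the inverse cosine: J = 60°.

60°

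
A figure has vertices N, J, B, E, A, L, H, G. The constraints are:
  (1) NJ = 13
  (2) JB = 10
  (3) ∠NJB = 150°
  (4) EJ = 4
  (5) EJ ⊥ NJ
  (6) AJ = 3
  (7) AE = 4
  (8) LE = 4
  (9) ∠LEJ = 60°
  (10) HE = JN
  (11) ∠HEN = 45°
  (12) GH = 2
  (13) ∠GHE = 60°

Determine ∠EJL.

Step 1: By the law of cosines on triangle JEL: JL² = 4² + 4² − 2·4·4·cos(60°) = 16, so JL = 4.
Step 2: By the inverse law of cosines on triangle EJL: cos(∠EJL) = (4² + 4² − 4²) / (2·4·4) = 16/32 = 0.5, so ∠EJL = 60°.

Therefore, the measure of angle ∠EJL = 60°.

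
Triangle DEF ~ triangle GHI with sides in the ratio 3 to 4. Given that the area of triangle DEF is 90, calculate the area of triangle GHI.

The ratio of areas of similar triangles = (side ratio)^2.
Side ratio = 3:4, so area ratio = 9:16.
Area of GHI / Area of DEF = 16/9
Area of GHI = 90 * 16/9 = 160

160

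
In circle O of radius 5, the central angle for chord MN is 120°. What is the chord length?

Chord length = 2r sin(θ/2)
= 2 × 5 × sin(120°/2)
= 2 × 5 × sin(60°)
= 5*sqrt(3)

5*sqrt(3)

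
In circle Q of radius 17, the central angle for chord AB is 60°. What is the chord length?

Drop a perpendicular from the center to the chord, bisecting both the chord and the central angle.
Each half-chord = r sin(θ/2) = 17 sin(30°).
The full chord = 2 × 17 × sin(30°) = 17.

17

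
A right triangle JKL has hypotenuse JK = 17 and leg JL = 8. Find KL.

By the Pythagorean theorem: KL^2 = JK^2 - JL^2
KL^2 = 17^2 - 8^2 = 289 - 64 = 225
KL = sqrt(225) = 15

15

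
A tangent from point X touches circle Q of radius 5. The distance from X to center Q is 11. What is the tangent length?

The tangent, radius, and line from the external point to the center form a right triangle.
The right angle is where the tangent meets the radius.
By the Pythagorean theorem: tangent² + 5² = 11²
tangent² = 121 - 25 = 96
tangent = 4*sqrt(6)

4*sqrt(6)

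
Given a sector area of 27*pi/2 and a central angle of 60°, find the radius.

The sector covers 60°/360° = 1/6 of the full circle.
Full circle area = 27*pi/2 / 1/6 = 81*pi.
Since full area = πr², we get r² = 81*pi/π = 81, so r = 9.

9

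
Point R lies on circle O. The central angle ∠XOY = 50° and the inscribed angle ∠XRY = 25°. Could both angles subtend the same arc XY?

By the inscribed angle theorem, if both angles subtend the same arc, the inscribed angle must be half the central angle.
Half of 50° = 25°, which equals the given inscribed angle of 25°.
Therefore, yes, they correspond to the same arc.

Yes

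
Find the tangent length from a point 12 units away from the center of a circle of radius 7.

tangent = √(d² - r²) = √(12² - 7²) = √(144 - 49) = √95 = sqrt(95)

sqrt(95)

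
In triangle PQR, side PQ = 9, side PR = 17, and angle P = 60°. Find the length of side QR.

When two sides and the included angle are known, the law of cosines gives the third side.
c^2 = a^2 + b^2 - 2ab cos(C) generalizes the Pythagorean theorem to non-right triangles.
Here: QR^2 = 81 + 289 - 306*(1/2) = 217
QR = sqrt(217)

sqrt(217)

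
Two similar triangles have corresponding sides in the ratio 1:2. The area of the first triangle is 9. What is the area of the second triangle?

The ratio of areas of similar triangles = (side ratio)^2.
Side ratio = 1:2, so area ratio = 1:4.
Area of the second triangle / Area of the first triangle = 4/1
Area of the second triangle = 9 * 4/1 = 36

36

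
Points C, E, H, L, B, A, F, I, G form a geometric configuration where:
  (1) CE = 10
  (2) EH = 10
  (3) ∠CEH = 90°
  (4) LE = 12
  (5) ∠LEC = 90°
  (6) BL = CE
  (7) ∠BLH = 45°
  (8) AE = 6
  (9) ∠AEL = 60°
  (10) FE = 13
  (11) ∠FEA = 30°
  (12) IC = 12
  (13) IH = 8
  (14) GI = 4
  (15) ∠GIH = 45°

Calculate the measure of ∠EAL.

Step 1: By the law of cosines on triangle AEL: AL² = 6² + 12² − 2·6·12·cos(60°) = 108, so AL = 6·√3.
Step 2: By the inverse law of cosines on triangle EAL: cos(∠EAL) = (6² + (6·√3)² − 12²) / (2·6·6·√3) = 0/124.71 = 0, so ∠EAL = 90°.

Therefore, the measure of angle ∠EAL = 90°.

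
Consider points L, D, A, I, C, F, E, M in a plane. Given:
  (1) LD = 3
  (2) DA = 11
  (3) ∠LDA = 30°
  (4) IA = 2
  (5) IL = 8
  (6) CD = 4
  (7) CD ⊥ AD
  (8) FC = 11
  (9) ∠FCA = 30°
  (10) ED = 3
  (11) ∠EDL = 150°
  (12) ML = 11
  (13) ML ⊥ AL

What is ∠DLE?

Step 1: By the law of cosines on triangle LDE: LE² = 3² + 3² − 2·3·3·cos(150°) = 33.59, so LE ≈ 5.8.
Step 2: By the inverse law of cosines on triangle DLE: cos(∠DLE) = (3² + 5.8² − 3²) / (2·3·5.8) = 33.59/34.77 = 0.9659, so ∠DLE = 15°.

Therefore, the measure of angle ∠DLE = 15°.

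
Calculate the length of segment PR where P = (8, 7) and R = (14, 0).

d = sqrt((6)^2 + (-7)^2) = sqrt(85)

sqrt(85)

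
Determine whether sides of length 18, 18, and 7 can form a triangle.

Sort the sides: 7, 18, 18.
It suffices to check that the sum of the two smallest exceeds the largest:
7 + 18 = 25 > 18. ✓
Yes, a valid triangle can be formed.

Yes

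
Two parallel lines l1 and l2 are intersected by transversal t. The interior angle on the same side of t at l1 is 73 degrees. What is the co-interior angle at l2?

Co-interior angles (same-side interior) formed by parallel lines and a transversal are supplementary (sum to 180 degrees).
The given angle is 73 degrees.
The co-interior angle = 180 - 73 = 107 degrees.

107 degrees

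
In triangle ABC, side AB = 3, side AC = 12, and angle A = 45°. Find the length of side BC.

When two sides and the included angle are known, the law of cosines gives the third side.
c^2 = a^2 + b^2 - 2ab cos(C) generalizes the Pythagorean theorem to non-right triangles.
Here: BC^2 = 9 + 144 - 72*(sqrt(2)/2) = 153 - 36*sqrt(2)
BC = 3*sqrt(17 - 4*sqrt(2))

3*sqrt(17 - 4*sqrt(2))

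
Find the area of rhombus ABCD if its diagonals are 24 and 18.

The diagonals of a rhombus divide it into four right triangles.
Each triangle has legs 24/ 2 = 12 and 18/2 = 9, so each has area (1/2)*12*9 = 54.
Four such triangles give total area = (d1 * d2) / 2 = 216.

216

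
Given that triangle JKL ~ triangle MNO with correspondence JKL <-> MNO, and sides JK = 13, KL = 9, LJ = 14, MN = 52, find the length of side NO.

k = 52/13 = 4. NO = 4 * 9 = 36.

36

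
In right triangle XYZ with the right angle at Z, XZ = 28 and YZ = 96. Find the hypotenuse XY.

In a right triangle, the square of the hypotenuse equals the sum of the squares of the two legs.
The legs are 28 and 96, so the hypotenuse = sqrt(784 + 9216) = sqrt(10000) = 100.

100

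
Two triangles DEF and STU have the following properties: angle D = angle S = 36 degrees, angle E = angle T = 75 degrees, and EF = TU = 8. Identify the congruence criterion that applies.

Consider the given information: angle D = angle S = 36 degrees, angle E = angle T = 75 degrees, and EF = TU = 8
This is not SAS or HL: SAS requires two sides and the included angle between them. HL only applies to right triangles with matching hypotenuse and leg.
The correct criterion is AAS. Two pairs of corresponding angles and a non-included side are equal (Angle-Angle-Side).

AAS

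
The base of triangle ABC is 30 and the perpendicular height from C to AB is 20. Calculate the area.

Area = (1/2) * base * height
Area = (1/2) * 30 * 20
Area = 300

300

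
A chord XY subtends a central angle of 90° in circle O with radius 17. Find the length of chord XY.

Chord length = 2r sin(θ/2)
= 2 × 17 × sin(90°/2)
= 2 × 17 × sin(45°)
= 17*sqrt(2)

17*sqrt(2)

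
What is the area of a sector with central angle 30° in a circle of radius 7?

Sector area = πr² × θ/360
= π × 7² × 1/12
= π × 49 × 1/12
= 49*pi/12

49*pi/12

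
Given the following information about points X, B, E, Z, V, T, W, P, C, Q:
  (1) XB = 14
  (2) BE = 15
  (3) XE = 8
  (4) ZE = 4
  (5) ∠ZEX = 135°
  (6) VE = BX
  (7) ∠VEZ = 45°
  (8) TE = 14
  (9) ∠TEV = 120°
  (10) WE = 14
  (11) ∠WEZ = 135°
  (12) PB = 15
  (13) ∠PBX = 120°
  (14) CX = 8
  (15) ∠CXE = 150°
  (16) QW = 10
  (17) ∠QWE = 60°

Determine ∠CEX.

Step 1: By the law of cosines on triangle EXC: EC² = 8² + 8² − 2·8·8·cos(150°) = 238.85, so EC ≈ 15.45.
Step 2: By the inverse law of cosines on triangle CEX: cos(∠CEX) = (15.45² + 8² − 8²) / (2·15.45·8) = 238.85/247.28 = 0.9659, so ∠CEX = 15°.

Therefore, the measure of angle ∠CEX = 15°.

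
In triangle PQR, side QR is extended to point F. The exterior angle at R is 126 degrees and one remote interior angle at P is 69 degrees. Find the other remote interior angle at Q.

The exterior angle theorem states that an exterior angle equals the sum of the two non-adjacent interior angles.
So 126 = 69 + angle Q, which gives angle Q = 126 - 69 = 57 degrees.

57 degrees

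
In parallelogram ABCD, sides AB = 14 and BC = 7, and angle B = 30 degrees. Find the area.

Area = 14 * 7 * sin(30°) = 98 * 1/2 = 49

49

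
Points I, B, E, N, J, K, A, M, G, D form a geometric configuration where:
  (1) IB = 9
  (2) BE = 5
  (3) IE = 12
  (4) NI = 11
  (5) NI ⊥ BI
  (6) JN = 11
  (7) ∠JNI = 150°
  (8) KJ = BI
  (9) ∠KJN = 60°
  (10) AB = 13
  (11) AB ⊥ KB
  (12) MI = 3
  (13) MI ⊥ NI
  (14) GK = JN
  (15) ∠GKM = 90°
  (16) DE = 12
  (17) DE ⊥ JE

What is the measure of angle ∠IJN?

Step 1: By the law of cosines on triangle JNI: JI² = 11² + 11² − 2·11·11·cos(150°) = 451.58, so JI ≈ 21.25.
Step 2: By the inverse law of cosines on triangle IJN: cos(∠IJN) = (21.25² + 11² − 11²) / (2·21.25·11) = 451.58/467.51 = 0.9659, so ∠IJN = 15°.

Therefore, the measure of angle ∠IJN = 15°.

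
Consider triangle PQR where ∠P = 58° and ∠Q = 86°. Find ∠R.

Let angle R = x. Then 58 + 86 + x = 180.
x = 180 - 144 = 36 degrees.

36 degrees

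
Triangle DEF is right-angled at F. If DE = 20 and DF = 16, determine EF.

EF = sqrt(20^2 - 16^2) = sqrt(144) = 12

12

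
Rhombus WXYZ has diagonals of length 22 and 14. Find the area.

Area of a rhombus = (d1 * d2) / 2
Area = (22 * 14) / 2
Area = 308 / 2
Area = 154

154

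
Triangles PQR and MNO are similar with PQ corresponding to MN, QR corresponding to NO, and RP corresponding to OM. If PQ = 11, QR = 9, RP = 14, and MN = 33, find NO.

Similar triangles have proportional sides. Setting up the proportion:
MN / PQ = NO / QR
33 / 11 = NO / 9
NO = 9 * 33 / 11 = 27.

27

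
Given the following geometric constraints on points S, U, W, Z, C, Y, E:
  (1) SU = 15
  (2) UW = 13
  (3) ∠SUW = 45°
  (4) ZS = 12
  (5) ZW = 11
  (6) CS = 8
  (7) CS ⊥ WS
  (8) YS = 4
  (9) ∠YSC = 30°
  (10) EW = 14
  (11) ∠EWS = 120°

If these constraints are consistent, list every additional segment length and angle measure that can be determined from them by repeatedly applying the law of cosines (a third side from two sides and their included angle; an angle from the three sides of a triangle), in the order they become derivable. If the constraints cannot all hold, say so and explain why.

The constraints are consistent. Derivable facts, in order:
After 1 step:
- CY ≈ 4.96
- SW ≈ 10.87
After 2 steps:
- SE ≈ 21.6
- WC ≈ 13.5
- ∠CYS = 126.21°
- ∠SCY = 23.79°
- ∠SWU = 77.28°
- ∠SWZ = 66.54°
- ∠SZW = 56.22°
- ∠USW = 57.72°
- ∠WSZ = 57.24°
After 3 steps:
- ∠CWS = 36.34°
- ∠ESW = 34.15°
- ∠SCW = 53.66°
- ∠SEW = 25.85°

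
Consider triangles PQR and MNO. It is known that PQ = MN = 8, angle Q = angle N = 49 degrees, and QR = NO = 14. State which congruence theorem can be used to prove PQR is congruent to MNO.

The given information matches SAS: Two pairs of corresponding sides and the included angle are equal (Side-Angle-Side).

SAS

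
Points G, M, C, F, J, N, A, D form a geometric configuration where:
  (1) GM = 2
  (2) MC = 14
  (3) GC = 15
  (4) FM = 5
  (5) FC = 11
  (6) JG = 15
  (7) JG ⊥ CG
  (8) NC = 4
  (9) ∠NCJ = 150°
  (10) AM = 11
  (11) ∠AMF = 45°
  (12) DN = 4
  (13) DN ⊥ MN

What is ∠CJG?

Step 1: By the law of cosines on triangle JGC: JC² = 15² + 15² − 2·15·15·cos(90°) = 450, so JC = 15·√2.
Step 2: By the inverse law of cosines on triangle CJG: cos(∠CJG) = ((15·√2)² + 15² − 15²) / (2·15·√2·15) = 450/636.4 = 0.7071, so ∠CJG = 45°.

Therefore, the measure of angle ∠CJG = 45°.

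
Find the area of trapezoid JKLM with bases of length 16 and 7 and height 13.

Area of a trapezoid = (base1 + base2) * height / 2
Area = (16 + 7) * 13 / 2
Area = 23 * 13 / 2
Area = 299 / 2
Area = 299/2

299/2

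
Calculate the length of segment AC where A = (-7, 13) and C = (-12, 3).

d = sqrt((-12 - -7)^2 + (3 - 13)^2)
d = sqrt(-5^2 + -10^2)
d = sqrt(25 + 100)
d = sqrt(125) = 5*sqrt(5)

5*sqrt(5)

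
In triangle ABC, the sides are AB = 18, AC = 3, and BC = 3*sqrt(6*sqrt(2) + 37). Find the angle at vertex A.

cos(A) = (18² + 3² - (3*sqrt(6*sqrt(2) + 37))²) / (2 × 18 × 3) = -sqrt(2)/2, so A = arccos(-sqrt(2)/2) = 135°.

135°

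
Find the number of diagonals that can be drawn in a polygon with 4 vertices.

Each of the 4 vertices connects to 1 non-adjacent vertices via diagonals.
Total connections = 4 × 1 = 4, but each diagonal is counted twice.
Number of diagonals = 4 / 2 = 2.

2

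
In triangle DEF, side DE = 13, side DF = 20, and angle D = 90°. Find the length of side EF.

The included angle is 90°, so the triangle is right-angled at D. The opposite side EF is the hypotenuse.
By the Pythagorean theorem: EF = sqrt(13^2 + 20^2) = sqrt(569) = sqrt(569).

sqrt(569)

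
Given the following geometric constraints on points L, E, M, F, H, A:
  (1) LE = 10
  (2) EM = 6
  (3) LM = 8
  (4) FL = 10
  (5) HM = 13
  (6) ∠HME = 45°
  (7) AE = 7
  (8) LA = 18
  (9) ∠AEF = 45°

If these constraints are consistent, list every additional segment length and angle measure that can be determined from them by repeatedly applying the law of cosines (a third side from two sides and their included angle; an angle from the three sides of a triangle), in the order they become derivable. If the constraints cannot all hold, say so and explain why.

These constraints are not satisfiable: by the triangle inequality in triangle ELA, (1) LE = 10 and (7) AE = 7 force LA ≤ 10 + 7 = 17, but (8) says LA = 18. No planar figure meets all of them, so nothing further can be derived.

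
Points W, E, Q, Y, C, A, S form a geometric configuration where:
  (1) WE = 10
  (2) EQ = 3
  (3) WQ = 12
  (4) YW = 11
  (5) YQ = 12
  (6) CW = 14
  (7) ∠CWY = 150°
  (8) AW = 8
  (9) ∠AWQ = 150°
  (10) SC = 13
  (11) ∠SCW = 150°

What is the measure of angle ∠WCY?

Step 1: By the law of cosines on triangle CWY: CY² = 14² + 11² − 2·14·11·cos(150°) = 583.74, so CY ≈ 24.16.
Step 2: By the inverse law of cosines on triangle WCY: cos(∠WCY) = (14² + 24.16² − 11²) / (2·14·24.16) = 658.74/676.5 = 0.9737, so ∠WCY = 13.16°.

Therefore, the measure of angle ∠WCY = 13.16°.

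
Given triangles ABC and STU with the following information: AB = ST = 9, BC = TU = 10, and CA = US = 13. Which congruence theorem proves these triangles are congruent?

The given information provides:
AB = ST = 9, BC = TU = 10, and CA = US = 13
This matches the SSS congruence theorem.
All three pairs of corresponding sides are equal (Side-Side-Side).

SSS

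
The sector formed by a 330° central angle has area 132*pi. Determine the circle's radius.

Sector area A = πr² × θ/360, so r² = 360A / (πθ).
r² = 360 × 132*pi / (π × 330)
r² = 144
r = 12

12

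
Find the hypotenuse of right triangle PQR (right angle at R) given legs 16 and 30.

In a right triangle, the square of the hypotenuse equals the sum of the squares of the two legs.
The legs are 16 and 30, so the hypotenuse = sqrt(256 + 900) = sqrt(1156) = 34.

34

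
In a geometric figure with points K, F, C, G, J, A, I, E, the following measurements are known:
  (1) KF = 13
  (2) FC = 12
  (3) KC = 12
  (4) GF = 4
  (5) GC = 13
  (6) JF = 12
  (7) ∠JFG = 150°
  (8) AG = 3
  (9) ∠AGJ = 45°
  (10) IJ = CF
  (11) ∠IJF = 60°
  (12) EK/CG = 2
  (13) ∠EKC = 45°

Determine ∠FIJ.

From the given relations: IJ = CF = 12.
Step 1: By the law of cosines on triangle IJF: IF² = 12² + 12² − 2·12·12·cos(60°) = 144, so IF = 12.
Step 2: By the inverse law of cosines on triangle FIJ: cos(∠FIJ) = (12² + 12² − 12²) / (2·12·12) = 144/288 = 0.5, so ∠FIJ = 60°.

Therefore, the measure of angle ∠FIJ = 60°.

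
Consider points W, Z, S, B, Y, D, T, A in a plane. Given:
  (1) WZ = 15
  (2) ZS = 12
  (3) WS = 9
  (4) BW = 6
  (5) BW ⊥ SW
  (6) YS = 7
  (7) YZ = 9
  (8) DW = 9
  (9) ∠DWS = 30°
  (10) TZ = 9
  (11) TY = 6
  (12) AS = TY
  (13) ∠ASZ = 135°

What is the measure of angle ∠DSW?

Step 1: By the law of cosines on triangle SWD: SD² = 9² + 9² − 2·9·9·cos(30°) = 21.7, so SD ≈ 4.66.
Step 2: By the inverse law of cosines on triangle DSW: cos(∠DSW) = (4.66² + 9² − 9²) / (2·4.66·9) = 21.7/83.86 = 0.2588, so ∠DSW = 75°.

Therefore, the measure of angle ∠DSW = 75°.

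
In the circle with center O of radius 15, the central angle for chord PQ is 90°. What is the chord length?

Chord = 2(15) sin(45°) = 15*sqrt(2)

15*sqrt(2)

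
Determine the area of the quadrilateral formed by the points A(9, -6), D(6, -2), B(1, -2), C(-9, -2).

The Shoelace formula works by pairing each vertex with the next (cycling back to the first).
For each pair, compute x_i*y_(i+1) - x_(i+1)*y_i:
  (9*-2 - 6*-6) = 18
  (6*-2 - 1*-2) = -10
  (1*-2 - -9*-2) = -20
  (-9*-6 - 9*-2) = 72
Taking half the absolute value of the total: Area = (1/2)(60) = 30.

30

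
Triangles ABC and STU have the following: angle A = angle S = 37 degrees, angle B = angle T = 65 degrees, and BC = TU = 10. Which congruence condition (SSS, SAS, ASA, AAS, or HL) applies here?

Consider the given information: angle A = angle S = 37 degrees, angle B = angle T = 65 degrees, and BC = TU = 10
This is not SSS or HL: SSS requires all three pairs of sides, but we don't have that. HL only applies to right triangles with matching hypotenuse and leg.
The correct criterion is AAS. Two pairs of corresponding angles and a non-included side are equal (Angle-Angle-Side).

AAS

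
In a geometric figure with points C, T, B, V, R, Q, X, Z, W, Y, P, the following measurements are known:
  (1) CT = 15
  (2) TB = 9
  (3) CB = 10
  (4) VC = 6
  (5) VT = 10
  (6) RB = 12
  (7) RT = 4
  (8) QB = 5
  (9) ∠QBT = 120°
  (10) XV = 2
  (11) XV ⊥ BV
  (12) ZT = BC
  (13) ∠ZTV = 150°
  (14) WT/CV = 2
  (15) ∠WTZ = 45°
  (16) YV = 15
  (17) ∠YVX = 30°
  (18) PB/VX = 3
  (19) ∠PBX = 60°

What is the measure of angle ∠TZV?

From the given relations: ZT = BC = 10.
Step 1: By the law of cosines on triangle ZTV: ZV² = 10² + 10² − 2·10·10·cos(150°) = 373.21, so ZV ≈ 19.32.
Step 2: By the inverse law of cosines on triangle TZV: cos(∠TZV) = (10² + 19.32² − 10²) / (2·10·19.32) = 373.21/386.37 = 0.9659, so ∠TZV = 15°.

Therefore, the measure of angle ∠TZV = 15°.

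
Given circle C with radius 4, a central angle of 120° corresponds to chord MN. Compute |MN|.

Drop a perpendicular from the center to the chord, bisecting both the chord and the central angle.
Each half-chord = r sin(θ/2) = 4 sin(60°).
The full chord = 2 × 4 × sin(60°) = 4*sqrt(3).

4*sqrt(3)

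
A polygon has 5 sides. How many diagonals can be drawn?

Total line segments between 5 vertices = C(5,2) = 10.
Subtract the 5 sides: 10 - 5 = 5 diagonals.

5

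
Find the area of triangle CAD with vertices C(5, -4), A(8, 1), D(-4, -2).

Using the Shoelace formula for a triangle:
Area = (1/2)|x0(y1 - y2) + x1(y2 - y0) + x2(y0 - y1)|
Area = (1/2)|5(1 - -2) + 8(-2 - -4) + -4(-4 - 1)|
Area = (1/2)|15 + 16 + 20|
Area = (1/2)|51|
Area = (1/2)(51)
Area = 51/2

51/2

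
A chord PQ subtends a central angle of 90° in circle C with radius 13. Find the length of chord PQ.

Chord length = 2r sin(θ/2)
= 2 × 13 × sin(90°/2)
= 2 × 13 × sin(45°)
= 13*sqrt(2)

13*sqrt(2)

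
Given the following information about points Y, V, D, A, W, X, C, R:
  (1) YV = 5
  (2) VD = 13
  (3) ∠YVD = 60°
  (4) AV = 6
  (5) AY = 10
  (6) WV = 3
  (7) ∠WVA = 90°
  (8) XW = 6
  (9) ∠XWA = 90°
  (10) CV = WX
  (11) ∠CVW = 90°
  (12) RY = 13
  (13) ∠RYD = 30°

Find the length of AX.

Step 1: By the law of cosines on triangle AVW: AW² = 6² + 3² − 2·6·3·cos(90°) = 45, so AW = 3·√5.
Step 2: By the law of cosines on triangle AWX: AX² = (3·√5)² + 6² − 2·3·√5·6·cos(90°) = 81, so AX = 9.

Therefore, the length of AX = 9.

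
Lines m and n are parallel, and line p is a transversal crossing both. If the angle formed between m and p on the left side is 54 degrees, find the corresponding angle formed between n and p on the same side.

Corresponding angles formed by parallel lines and a transversal are equal.
The given angle is 54 degrees.
The corresponding angle = 54 degrees.

54 degrees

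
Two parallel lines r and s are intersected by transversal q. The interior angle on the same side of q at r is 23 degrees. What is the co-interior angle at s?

Co-interior angles sum to 180: 180 - 23 = 157 degrees.

157 degrees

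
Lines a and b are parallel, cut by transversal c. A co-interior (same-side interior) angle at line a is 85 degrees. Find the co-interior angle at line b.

Co-interior (same-side interior) angles are between the parallel lines on the same side of the transversal.
Unlike corresponding or alternate interior angles, they are supplementary rather than equal.
So the angle = 180 - 85 = 95 degrees.

95 degrees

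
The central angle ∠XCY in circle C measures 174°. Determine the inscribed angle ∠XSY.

An inscribed angle intercepts an arc from a point on the circle, while the central angle intercepts the same arc from the center.
The inscribed angle is always half the central angle: 174° / 2 = 87°.

87°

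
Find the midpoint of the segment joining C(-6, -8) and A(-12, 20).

The midpoint is the point halfway along the segment.
Move half the horizontal distance: -6 + (-12 - -6)/2 = -6 + -6/2 = -9
Move half the vertical distance: -8 + (20 - -8)/2 = -8 + 28/2 = 6
Midpoint = (-9, 6)

(-9, 6)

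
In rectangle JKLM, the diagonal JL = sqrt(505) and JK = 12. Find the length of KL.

Using the Pythagorean theorem: d^2 = a^2 + b^2
b^2 = d^2 - a^2
b^2 = 505 - 144
b^2 = 361
b = sqrt(361) = 19

19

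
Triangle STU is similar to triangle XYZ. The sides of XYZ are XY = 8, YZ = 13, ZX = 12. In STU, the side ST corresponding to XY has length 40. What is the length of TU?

k = 40/8 = 5. TU = 5 * 13 = 65.

65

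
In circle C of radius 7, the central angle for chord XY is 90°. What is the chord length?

Drop a perpendicular from the center to the chord, bisecting both the chord and the central angle.
Each half-chord = r sin(θ/2) = 7 sin(45°).
The full chord = 2 × 7 × sin(45°) = 7*sqrt(2).

7*sqrt(2)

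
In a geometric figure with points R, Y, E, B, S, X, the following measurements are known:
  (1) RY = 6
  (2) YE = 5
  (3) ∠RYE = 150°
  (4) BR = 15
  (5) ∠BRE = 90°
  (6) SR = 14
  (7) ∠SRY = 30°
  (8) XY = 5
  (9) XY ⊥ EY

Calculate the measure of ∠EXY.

Step 1: By the law of cosines on triangle XYE: XE² = 5² + 5² − 2·5·5·cos(90°) = 50, so XE = 5·√2.
Step 2: By the inverse law of cosines on triangle EXY: cos(∠EXY) = ((5·√2)² + 5² − 5²) / (2·5·√2·5) = 50/70.71 = 0.7071, so ∠EXY = 45°.

Therefore, the measure of angle ∠EXY = 45°.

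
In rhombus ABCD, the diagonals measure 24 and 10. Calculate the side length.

The diagonals of a rhombus bisect each other at right angles.
Half-diagonals: 24/2 = 12 and 10/2 = 5
side = sqrt(12^2 + 5^2)
side = sqrt(144 + 25)
side = sqrt(169) = 13

13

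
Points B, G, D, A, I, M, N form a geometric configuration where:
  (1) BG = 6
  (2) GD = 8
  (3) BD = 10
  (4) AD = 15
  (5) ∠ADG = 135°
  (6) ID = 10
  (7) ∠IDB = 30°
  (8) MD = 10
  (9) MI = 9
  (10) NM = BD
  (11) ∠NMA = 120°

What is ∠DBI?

Step 1: By the law of cosines on triangle BDI: BI² = 10² + 10² − 2·10·10·cos(30°) = 26.79, so BI ≈ 5.18.
Step 2: By the inverse law of cosines on triangle DBI: cos(∠DBI) = (10² + 5.18² − 10²) / (2·10·5.18) = 26.79/103.53 = 0.2588, so ∠DBI = 75°.

Therefore, the measure of angle ∠DBI = 75°.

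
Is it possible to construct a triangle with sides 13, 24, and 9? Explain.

Check the triangle inequality: 13 + 9 = 22 ≤ 24.
Since the sum of two sides does not exceed the third, no triangle can be formed.

No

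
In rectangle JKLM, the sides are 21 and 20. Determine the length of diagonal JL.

A rectangle's diagonal splits it into two right triangles, with the diagonal as the hypotenuse.
By the Pythagorean theorem, d^2 = 21^2 + 20^2 = 841.
Therefore d = sqrt(841) = 29.

29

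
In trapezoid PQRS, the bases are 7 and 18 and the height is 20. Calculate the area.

Area = (7 + 18) * 20 / 2 = 500 / 2 = 250

250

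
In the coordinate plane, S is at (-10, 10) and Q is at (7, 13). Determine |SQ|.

d = sqrt((17)^2 + (3)^2) = sqrt(298)

sqrt(298)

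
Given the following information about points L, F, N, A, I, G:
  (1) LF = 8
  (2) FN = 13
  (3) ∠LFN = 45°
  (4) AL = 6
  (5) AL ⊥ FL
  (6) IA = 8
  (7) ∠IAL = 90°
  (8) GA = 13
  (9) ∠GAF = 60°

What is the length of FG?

Step 1: By the law of cosines on triangle FLA: FA² = 8² + 6² − 2·8·6·cos(90°) = 100, so FA = 10.
Step 2: By the law of cosines on triangle FAG: FG² = 10² + 13² − 2·10·13·cos(60°) = 139, so FG = √139.

Therefore, the length of FG = √139.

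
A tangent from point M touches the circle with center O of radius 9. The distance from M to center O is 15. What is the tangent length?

tangent = √(d² - r²) = √(15² - 9²) = √(225 - 81) = √144 = 12

12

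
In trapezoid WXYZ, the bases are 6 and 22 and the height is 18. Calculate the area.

Area of a trapezoid = (base1 + base2) * height / 2
Area = (6 + 22) * 18 / 2
Area = 28 * 18 / 2
Area = 504 / 2
Area = 252

252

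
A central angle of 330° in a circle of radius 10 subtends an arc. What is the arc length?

Arc length = 2πr × θ/360
= 2π × 10 × 11/12
= 55*pi/3

55*pi/3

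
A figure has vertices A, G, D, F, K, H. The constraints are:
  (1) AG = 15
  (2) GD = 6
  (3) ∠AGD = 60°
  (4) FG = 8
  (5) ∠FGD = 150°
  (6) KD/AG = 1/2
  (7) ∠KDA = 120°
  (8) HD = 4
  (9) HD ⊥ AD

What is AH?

Step 1: By the law of cosines on triangle DGA: DA² = 6² + 15² − 2·6·15·cos(60°) = 171, so DA = 3·√19.
Step 2: By the law of cosines on triangle ADH: AH² = (3·√19)² + 4² − 2·3·√19·4·cos(90°) = 187, so AH = √187.

Therefore, the length of AH = √187.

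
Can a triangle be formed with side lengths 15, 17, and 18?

For three segments to close into a triangle, no single side can be as long as the other two combined.
The longest side is 18, and 15 + 17 = 32 > 18.
A triangle can be formed.

Yes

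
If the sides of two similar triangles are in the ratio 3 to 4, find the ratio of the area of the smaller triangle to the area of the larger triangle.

Area ratio = (side ratio)^2 = (3/4)^2 = 9:16.

9:16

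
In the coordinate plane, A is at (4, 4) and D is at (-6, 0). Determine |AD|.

d = sqrt((-10)^2 + (-4)^2) = sqrt(116) = 2*sqrt(29)

2*sqrt(29)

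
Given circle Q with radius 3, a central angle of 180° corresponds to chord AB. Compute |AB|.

Drop a perpendicular from the center to the chord, bisecting both the chord and the central angle.
Each half-chord = r sin(θ/2) = 3 sin(90°).
The full chord = 2 × 3 × sin(90°) = 6.

6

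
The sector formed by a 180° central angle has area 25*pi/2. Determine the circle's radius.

The sector covers 180°/360° = 1/2 of the full circle.
Full circle area = 25*pi/2 / 1/2 = 25*pi.
Since full area = πr², we get r² = 25*pi/π = 25, so r = 5.

5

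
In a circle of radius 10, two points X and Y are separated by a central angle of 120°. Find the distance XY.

Drop a perpendicular from the center to the chord, bisecting both the chord and the central angle.
Each half-chord = r sin(θ/2) = 10 sin(60°).
The full chord = 2 × 10 × sin(60°) = 10*sqrt(3).

10*sqrt(3)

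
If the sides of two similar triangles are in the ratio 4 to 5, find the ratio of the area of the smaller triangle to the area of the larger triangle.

Area scales with the square of linear dimensions. If every length is multiplied by 4/5, then the area is multiplied by (4/5)^2 = 16/25.
The area ratio is 16:25.

16:25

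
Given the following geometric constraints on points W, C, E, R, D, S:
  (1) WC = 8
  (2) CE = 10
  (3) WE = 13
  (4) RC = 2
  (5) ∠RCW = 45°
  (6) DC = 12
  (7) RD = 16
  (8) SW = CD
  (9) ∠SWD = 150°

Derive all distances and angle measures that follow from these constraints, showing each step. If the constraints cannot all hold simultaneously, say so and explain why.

These constraints are not satisfiable: by the triangle inequality in triangle CRD, (4) RC = 2 and (6) DC = 12 force RD ≤ 2 + 12 = 14, but (7) says RD = 16. No planar figure meets all of them, so nothing further can be derived.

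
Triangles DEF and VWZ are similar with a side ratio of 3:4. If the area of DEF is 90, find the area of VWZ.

The ratio of areas of similar triangles = (side ratio)^2.
Side ratio = 3:4, so area ratio = 9:16.
Area of VWZ / Area of DEF = 16/9
Area of VWZ = 90 * 16/9 = 160

160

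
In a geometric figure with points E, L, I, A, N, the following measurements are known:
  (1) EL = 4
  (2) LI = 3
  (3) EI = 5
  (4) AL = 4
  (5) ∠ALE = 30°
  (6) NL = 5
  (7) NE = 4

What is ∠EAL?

Step 1: By the law of cosines on triangle ALE: AE² = 4² + 4² − 2·4·4·cos(30°) = 4.29, so AE ≈ 2.07.
Step 2: By the inverse law of cosines on triangle EAL: cos(∠EAL) = (2.07² + 4² − 4²) / (2·2.07·4) = 4.29/16.56 = 0.2588, so ∠EAL = 75°.

Therefore, the measure of angle ∠EAL = 75°.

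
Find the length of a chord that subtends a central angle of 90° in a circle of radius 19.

Drop a perpendicular from the center to the chord, bisecting both the chord and the central angle.
Each half-chord = r sin(θ/2) = 19 sin(45°).
The full chord = 2 × 19 × sin(45°) = 19*sqrt(2).

19*sqrt(2)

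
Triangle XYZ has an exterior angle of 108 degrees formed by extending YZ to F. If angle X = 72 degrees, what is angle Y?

The exterior angle theorem states that an exterior angle equals the sum of the two non-adjacent interior angles.
So 108 = 72 + angle Y, which gives angle Y = 108 - 72 = 36 degrees.

36 degrees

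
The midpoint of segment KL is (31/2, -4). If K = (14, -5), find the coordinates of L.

Using the midpoint formula: M = ((x1 + x2)/2, (y1 + y2)/2)
We know M = (31/2, -4) and K = (14, -5)
For x: 31/2 = (14 + x2)/2, so x2 = 2*31/2 - 14 = 17
For y: -4 = (-5 + y2)/2, so y2 = 2*-4 - -5 = -3
L = (17, -3)

(17, -3)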